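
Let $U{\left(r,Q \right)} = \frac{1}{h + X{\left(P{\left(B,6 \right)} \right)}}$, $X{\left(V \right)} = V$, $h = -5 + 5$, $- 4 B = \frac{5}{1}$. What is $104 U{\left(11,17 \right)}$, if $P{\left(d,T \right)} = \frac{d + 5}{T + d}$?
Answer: $\frac{1976}{15} \approx 131.73$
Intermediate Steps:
$B = - \frac{5}{4}$ ($B = - \frac{5 \cdot 1^{-1}}{4} = - \frac{5 \cdot 1}{4} = \left(- \frac{1}{4}\right) 5 = - \frac{5}{4} \approx -1.25$)
$P{\left(d,T \right)} = \frac{5 + d}{T + d}$
$h = 0$
$U{\left(r,Q \right)} = \frac{19}{15}$ ($U{\left(r,Q \right)} = \frac{1}{0 + \frac{5 - \frac{5}{4}}{6 - \frac{5}{4}}} = \frac{1}{0 + \frac{1}{\frac{19}{4}} \cdot \frac{15}{4}} = \frac{1}{0 + \frac{4}{19} \cdot \frac{15}{4}} = \frac{1}{0 + \frac{15}{19}} = \frac{1}{\frac{15}{19}} = \frac{19}{15}$)
$104 U{\left(11,17 \right)} = 104 \cdot \frac{19}{15} = \frac{1976}{15}$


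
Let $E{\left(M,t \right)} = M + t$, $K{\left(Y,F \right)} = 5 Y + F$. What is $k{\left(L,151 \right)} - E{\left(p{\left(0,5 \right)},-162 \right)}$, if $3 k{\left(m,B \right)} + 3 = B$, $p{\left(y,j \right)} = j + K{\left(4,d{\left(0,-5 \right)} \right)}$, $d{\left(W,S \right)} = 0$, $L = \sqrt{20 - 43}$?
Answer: $\frac{559}{3} \approx 186.33$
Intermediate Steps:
$L = i \sqrt{23}$ ($L = \sqrt{-23} = i \sqrt{23} \approx 4.7958 i$)
$K{\left(Y,F \right)} = F + 5 Y$
$p{\left(y,j \right)} = 20 + j$ ($p{\left(y,j \right)} = j + \left(0 + 5 \cdot 4\right) = j + \left(0 + 20\right) = j + 20 = 20 + j$)
$k{\left(m,B \right)} = -1 + \frac{B}{3}$
$k{\left(L,151 \right)} - E{\left(p{\left(0,5 \right)},-162 \right)} = \left(-1 + \frac{1}{3} \cdot 151\right) - \left(\left(20 + 5\right) - 162\right) = \left(-1 + \frac{151}{3}\right) - \left(25 - 162\right) = \frac{148}{3} - -137 = \frac{148}{3} + 137 = \frac{559}{3}$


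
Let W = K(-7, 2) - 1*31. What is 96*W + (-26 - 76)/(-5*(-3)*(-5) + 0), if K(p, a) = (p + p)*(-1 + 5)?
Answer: -208766/25 ≈ -8350.6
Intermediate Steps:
K(p, a) = 8*p (K(p, a) = (2*p)*4 = 8*p)
W = -87 (W = 8*(-7) - 1*31 = -56 - 31 = -87)
96*W + (-26 - 76)/(-5*(-3)*(-5) + 0) = 96*(-87) + (-26 - 76)/(-5*(-3)*(-5) + 0) = -8352 - 102/(15*(-5) + 0) = -8352 - 102/(-75 + 0) = -8352 - 102/(-75) = -8352 - 102*(-1/75) = -8352 + 34/25 = -208766/25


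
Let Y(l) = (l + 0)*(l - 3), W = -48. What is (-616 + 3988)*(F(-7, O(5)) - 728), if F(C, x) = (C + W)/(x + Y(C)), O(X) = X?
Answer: -12286444/5 ≈ -2.4573e+6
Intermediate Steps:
Y(l) = l*(-3 + l)
F(C, x) = (-48 + C)/(x + C*(-3 + C)) (F(C, x) = (C - 48)/(x + C*(-3 + C)) = (-48 + C)/(x + C*(-3 + C)))
(-616 + 3988)*(F(-7, O(5)) - 728) = (-616 + 3988)*((-48 - 7)/(5 - 7*(-3 - 7)) - 728) = 3372*(-55/(5 - 7*(-10)) - 728) = 3372*(-55/(5 + 70) - 728) = 3372*(-55/75 - 728) = 3372*((1/75)*(-55) - 728) = 3372*(-11/15 - 728) = 3372*(-10931/15) = -12286444/5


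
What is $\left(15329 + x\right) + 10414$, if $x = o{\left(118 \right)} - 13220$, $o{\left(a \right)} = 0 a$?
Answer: $12523$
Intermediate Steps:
$o{\left(a \right)} = 0$
$x = -13220$ ($x = 0 - 13220 = -13220$)
$\left(15329 + x\right) + 10414 = \left(15329 - 13220\right) + 10414 = 2109 + 10414 = 12523$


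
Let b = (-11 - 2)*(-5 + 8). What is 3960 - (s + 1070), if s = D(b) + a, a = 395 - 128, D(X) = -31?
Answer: 2654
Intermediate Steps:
b = -39 (b = -13*3 = -39)
a = 267
s = 236 (s = -31 + 267 = 236)
3960 - (s + 1070) = 3960 - (236 + 1070) = 3960 - 1*1306 = 3960 - 1306 = 2654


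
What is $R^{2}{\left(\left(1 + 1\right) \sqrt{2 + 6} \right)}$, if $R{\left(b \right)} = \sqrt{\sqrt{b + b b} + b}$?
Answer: $4 \sqrt{2} + 2 \sqrt[4]{2} \sqrt{1 + 4 \sqrt{2}} \approx 11.793$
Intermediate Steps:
$R{\left(b \right)} = \sqrt{b + \sqrt{b + b^{2}}}$ ($R{\left(b \right)} = \sqrt{\sqrt{b + b^{2}} + b} = \sqrt{b + \sqrt{b + b^{2}}}$)
$R^{2}{\left(\left(1 + 1\right) \sqrt{2 + 6} \right)} = \left(\sqrt{\left(1 + 1\right) \sqrt{2 + 6} + \sqrt{\left(1 + 1\right) \sqrt{2 + 6} \left(1 + \left(1 + 1\right) \sqrt{2 + 6}\right)}}\right)^{2} = \left(\sqrt{2 \sqrt{8} + \sqrt{2 \sqrt{8} \left(1 + 2 \sqrt{8}\right)}}\right)^{2} = \left(\sqrt{2 \cdot 2 \sqrt{2} + \sqrt{2 \cdot 2 \sqrt{2} \left(1 + 2 \cdot 2 \sqrt{2}\right)}}\right)^{2} = \left(\sqrt{4 \sqrt{2} + \sqrt{4 \sqrt{2} \left(1 + 4 \sqrt{2}\right)}}\right)^{2} = \left(\sqrt{4 \sqrt{2} + 2 \sqrt[4]{2} \sqrt{1 + 4 \sqrt{2}}}\right)^{2} = 4 \sqrt{2} + 2 \sqrt[4]{2} \sqrt{1 + 4 \sqrt{2}}$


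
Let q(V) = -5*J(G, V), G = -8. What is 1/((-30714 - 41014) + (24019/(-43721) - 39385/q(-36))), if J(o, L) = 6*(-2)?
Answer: -524652/37976917201 ≈ -1.3815e-5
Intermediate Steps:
J(o, L) = -12
q(V) = 60 (q(V) = -5*(-12) = 60)
1/((-30714 - 41014) + (24019/(-43721) - 39385/q(-36))) = 1/((-30714 - 41014) + (24019/(-43721) - 39385/60)) = 1/(-71728 + (24019*(-1/43721) - 39385*1/60)) = 1/(-71728 + (-24019/43721 - 7877/12)) = 1/(-71728 - 344678545/524652) = 1/(-37976917201/524652) = -524652/37976917201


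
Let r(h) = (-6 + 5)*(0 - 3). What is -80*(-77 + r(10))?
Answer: 5920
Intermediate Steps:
r(h) = 3 (r(h) = -1*(-3) = 3)
-80*(-77 + r(10)) = -80*(-77 + 3) = -80*(-74) = 5920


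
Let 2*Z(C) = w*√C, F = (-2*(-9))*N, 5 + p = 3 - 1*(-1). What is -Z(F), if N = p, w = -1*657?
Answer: 1971*I*√2/2 ≈ 1393.7*I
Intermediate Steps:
w = -657
p = -1 (p = -5 + (3 - 1*(-1)) = -5 + (3 + 1) = -5 + 4 = -1)
N = -1
F = -18 (F = -2*(-9)*(-1) = 18*(-1) = -18)
Z(C) = -657*√C/2 (Z(C) = (-657*√C)/2 = -657*√C/2)
-Z(F) = -(-657)*√(-18)/2 = -(-657)*3*I*√2/2 = -(-1971)*I*√2/2 = 1971*I*√2/2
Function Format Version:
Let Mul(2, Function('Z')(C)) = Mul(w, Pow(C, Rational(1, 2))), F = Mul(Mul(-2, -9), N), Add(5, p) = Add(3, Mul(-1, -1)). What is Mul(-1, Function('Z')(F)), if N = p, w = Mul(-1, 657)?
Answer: Mul(Rational(1971, 2), I, Pow(2, Rational(1, 2))) ≈ Mul(1393.7, I)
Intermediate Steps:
w = -657
p = -1 (p = Add(-5, Add(3, Mul(-1, -1))) = Add(-5, Add(3, 1)) = Add(-5, 4) = -1)
N = -1
F = -18 (F = Mul(Mul(-2, -9), -1) = Mul(18, -1) = -18)
Function('Z')(C) = Mul(Rational(-657, 2), Pow(C, Rational(1, 2))) (Function('Z')(C) = Mul(Rational(1, 2), Mul(-657, Pow(C, Rational(1, 2)))) = Mul(Rational(-657, 2), Pow(C, Rational(1, 2))))
Mul(-1, Function('Z')(F)) = Mul(-1, Mul(Rational(-657, 2), Pow(-18, Rational(1, 2)))) = Mul(-1, Mul(Rational(-657, 2), Mul(3, I, Pow(2, Rational(1, 2))))) = Mul(-1, Mul(Rational(-1971, 2), I, Pow(2, Rational(1, 2)))) = Mul(Rational(1971, 2), I, Pow(2, Rational(1, 2)))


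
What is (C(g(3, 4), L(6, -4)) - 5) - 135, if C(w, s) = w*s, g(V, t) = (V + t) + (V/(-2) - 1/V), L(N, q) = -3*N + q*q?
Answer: -451/3 ≈ -150.33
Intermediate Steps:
L(N, q) = q² - 3*N (L(N, q) = -3*N + q² = q² - 3*N)
g(V, t) = t + V/2 - 1/V (g(V, t) = (V + t) + (V*(-½) - 1/V) = (V + t) + (-V/2 - 1/V) = (V + t) + (-1/V - V/2) = t + V/2 - 1/V)
C(w, s) = s*w
(C(g(3, 4), L(6, -4)) - 5) - 135 = (((-4)² - 3*6)*(4 + (½)*3 - 1/3) - 5) - 135 = ((16 - 18)*(4 + 3/2 - 1*⅓) - 5) - 135 = (-2*(4 + 3/2 - ⅓) - 5) - 135 = (-2*31/6 - 5) - 135 = (-31/3 - 5) - 135 = -46/3 - 135 = -451/3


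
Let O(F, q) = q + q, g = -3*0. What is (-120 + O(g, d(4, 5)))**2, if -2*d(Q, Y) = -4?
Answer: 13456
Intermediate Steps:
d(Q, Y) = 2 (d(Q, Y) = -1/2*(-4) = 2)
g = 0
O(F, q) = 2*q
(-120 + O(g, d(4, 5)))**2 = (-120 + 2*2)**2 = (-120 + 4)**2 = (-116)**2 = 13456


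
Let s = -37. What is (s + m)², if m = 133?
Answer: 9216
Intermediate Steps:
(s + m)² = (-37 + 133)² = 96² = 9216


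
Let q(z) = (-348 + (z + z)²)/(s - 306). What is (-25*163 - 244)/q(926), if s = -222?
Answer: 570108/857389 ≈ 0.66494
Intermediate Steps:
q(z) = 29/44 - z²/132 (q(z) = (-348 + (z + z)²)/(-222 - 306) = (-348 + (2*z)²)/(-528) = (-348 + 4*z²)*(-1/528) = 29/44 - z²/132)
(-25*163 - 244)/q(926) = (-25*163 - 244)/(29/44 - 1/132*926²) = (-4075 - 244)/(29/44 - 1/132*857476) = -4319/(29/44 - 214369/33) = -4319/(-857389/132) = -4319*(-132/857389) = 570108/857389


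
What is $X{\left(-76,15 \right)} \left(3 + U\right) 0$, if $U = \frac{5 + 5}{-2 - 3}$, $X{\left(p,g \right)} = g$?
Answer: $0$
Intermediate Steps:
$U = -2$ ($U = \frac{10}{-5} = 10 \left(- \frac{1}{5}\right) = -2$)
$X{\left(-76,15 \right)} \left(3 + U\right) 0 = 15 \left(3 - 2\right) 0 = 15 \cdot 1 \cdot 0 = 15 \cdot 0 = 0$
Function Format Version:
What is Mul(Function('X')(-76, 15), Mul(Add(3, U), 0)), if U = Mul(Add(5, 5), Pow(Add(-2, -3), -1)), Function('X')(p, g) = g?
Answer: 0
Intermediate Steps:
U = -2 (U = Mul(10, Pow(-5, -1)) = Mul(10, Rational(-1, 5)) = -2)
Mul(Function('X')(-76, 15), Mul(Add(3, U), 0)) = Mul(15, Mul(Add(3, -2), 0)) = Mul(15, Mul(1, 0)) = Mul(15, 0) = 0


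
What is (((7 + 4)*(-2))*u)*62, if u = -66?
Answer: 90024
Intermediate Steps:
(((7 + 4)*(-2))*u)*62 = (((7 + 4)*(-2))*(-66))*62 = ((11*(-2))*(-66))*62 = -22*(-66)*62 = 1452*62 = 90024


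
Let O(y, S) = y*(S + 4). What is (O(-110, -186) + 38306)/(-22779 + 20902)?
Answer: -58326/1877 ≈ -31.074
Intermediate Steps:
O(y, S) = y*(4 + S)
(O(-110, -186) + 38306)/(-22779 + 20902) = (-110*(4 - 186) + 38306)/(-22779 + 20902) = (-110*(-182) + 38306)/(-1877) = (20020 + 38306)*(-1/1877) = 58326*(-1/1877) = -58326/1877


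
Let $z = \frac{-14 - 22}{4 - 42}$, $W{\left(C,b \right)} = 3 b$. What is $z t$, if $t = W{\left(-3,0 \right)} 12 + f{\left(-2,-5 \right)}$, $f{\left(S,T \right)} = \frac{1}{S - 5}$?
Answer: $- \frac{18}{133} \approx -0.13534$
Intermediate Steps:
$f{\left(S,T \right)} = \frac{1}{-5 + S}$
$t = - \frac{1}{7}$ ($t = 3 \cdot 0 \cdot 12 + \frac{1}{-5 - 2} = 0 \cdot 12 + \frac{1}{-7} = 0 - \frac{1}{7} = - \frac{1}{7} \approx -0.14286$)
$z = \frac{18}{19}$ ($z = \frac{-14 - 22}{-38} = \left(-36\right) \left(- \frac{1}{38}\right) = \frac{18}{19} \approx 0.94737$)
$z t = \frac{18}{19} \left(- \frac{1}{7}\right) = - \frac{18}{133}$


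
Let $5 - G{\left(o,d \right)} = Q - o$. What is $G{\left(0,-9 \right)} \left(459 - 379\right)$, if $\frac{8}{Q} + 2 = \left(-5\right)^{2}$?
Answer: $\frac{8560}{23} \approx 372.17$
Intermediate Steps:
$Q = \frac{8}{23}$ ($Q = \frac{8}{-2 + \left(-5\right)^{2}} = \frac{8}{-2 + 25} = \frac{8}{23} \approx 0.34783$)
$G{\left(o,d \right)} = \frac{107}{23} + o$ ($G{\left(o,d \right)} = 5 - \left(\frac{8}{23} - o\right) = 5 + \left(- \frac{8}{23} + o\right) = \frac{107}{23} + o$)
$G{\left(0,-9 \right)} \left(459 - 379\right) = \left(\frac{107}{23} + 0\right) \left(459 - 379\right) = \frac{107 \left(459 - 379\right)}{23} = \frac{107}{23} \cdot 80 = \frac{8560}{23}$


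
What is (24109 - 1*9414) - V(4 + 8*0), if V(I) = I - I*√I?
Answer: 14699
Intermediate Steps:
V(I) = I - I^(3/2)
(24109 - 1*9414) - V(4 + 8*0) = (24109 - 1*9414) - ((4 + 8*0) - (4 + 8*0)^(3/2)) = (24109 - 9414) - ((4 + 0) - (4 + 0)^(3/2)) = 14695 - (4 - 4^(3/2)) = 14695 - (4 - 1*8) = 14695 - (4 - 8) = 14695 - 1*(-4) = 14695 + 4 = 14699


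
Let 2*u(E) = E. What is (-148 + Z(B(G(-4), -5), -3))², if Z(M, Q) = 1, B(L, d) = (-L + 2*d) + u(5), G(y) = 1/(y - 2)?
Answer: 21609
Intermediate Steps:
u(E) = E/2
G(y) = 1/(-2 + y)
B(L, d) = 5/2 - L + 2*d (B(L, d) = (-L + 2*d) + (½)*5 = (-L + 2*d) + 5/2 = 5/2 - L + 2*d)
(-148 + Z(B(G(-4), -5), -3))² = (-148 + 1)² = (-147)² = 21609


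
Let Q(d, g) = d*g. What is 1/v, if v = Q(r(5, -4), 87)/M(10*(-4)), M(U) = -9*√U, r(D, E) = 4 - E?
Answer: -3*I*√10/116 ≈ -0.081783*I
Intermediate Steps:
v = 58*I*√10/15 (v = ((4 - 1*(-4))*87)/((-9*2*I*√10)) = ((4 + 4)*87)/((-18*I*√10)) = (8*87)/((-18*I*√10)) = 696/((-18*I*√10)) = 696*(I*√10/180) = 58*I*√10/15 ≈ 12.227*I)
1/v = 1/(58*I*√10/15) = -3*I*√10/116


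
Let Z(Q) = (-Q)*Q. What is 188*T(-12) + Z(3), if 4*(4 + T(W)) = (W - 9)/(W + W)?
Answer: -5759/8 ≈ -719.88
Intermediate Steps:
T(W) = -4 + (-9 + W)/(8*W) (T(W) = -4 + ((W - 9)/(W + W))/4 = -4 + ((-9 + W)/((2*W)))/4 = -4 + ((-9 + W)*(1/(2*W)))/4 = -4 + ((-9 + W)/(2*W))/4 = -4 + (-9 + W)/(8*W))
Z(Q) = -Q²
188*T(-12) + Z(3) = 188*((⅛)*(-9 - 31*(-12))/(-12)) - 1*3² = 188*((⅛)*(-1/12)*(-9 + 372)) - 1*9 = 188*((⅛)*(-1/12)*363) - 9 = 188*(-121/32) - 9 = -5687/8 - 9 = -5759/8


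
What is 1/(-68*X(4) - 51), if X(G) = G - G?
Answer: -1/51 ≈ -0.019608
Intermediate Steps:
X(G) = 0
1/(-68*X(4) - 51) = 1/(-68*0 - 51) = 1/(0 - 51) = 1/(-51) = -1/51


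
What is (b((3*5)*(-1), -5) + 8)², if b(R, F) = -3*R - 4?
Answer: 2401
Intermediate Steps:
b(R, F) = -4 - 3*R
(b((3*5)*(-1), -5) + 8)² = ((-4 - 3*3*5*(-1)) + 8)² = ((-4 - 45*(-1)) + 8)² = ((-4 - 3*(-15)) + 8)² = ((-4 + 45) + 8)² = (41 + 8)² = 49² = 2401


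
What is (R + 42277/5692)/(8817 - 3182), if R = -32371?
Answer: -36842691/6414884 ≈ -5.7433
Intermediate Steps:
(R + 42277/5692)/(8817 - 3182) = (-32371 + 42277/5692)/(8817 - 3182) = (-32371 + 42277*(1/5692))/5635 = (-32371 + 42277/5692)*(1/5635) = -184213455/5692*1/5635 = -36842691/6414884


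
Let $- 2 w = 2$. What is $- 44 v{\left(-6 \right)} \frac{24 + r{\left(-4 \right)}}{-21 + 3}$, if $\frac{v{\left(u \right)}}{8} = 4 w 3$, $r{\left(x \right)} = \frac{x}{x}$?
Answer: $- \frac{17600}{3} \approx -5866.7$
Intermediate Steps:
$r{\left(x \right)} = 1$
$w = -1$ ($w = \left(- \frac{1}{2}\right) 2 = -1$)
$v{\left(u \right)} = -96$ ($v{\left(u \right)} = 8 \cdot 4 \left(-1\right) 3 = 8 \left(\left(-4\right) 3\right) = 8 \left(-12\right) = -96$)
$- 44 v{\left(-6 \right)} \frac{24 + r{\left(-4 \right)}}{-21 + 3} = \left(-44\right) \left(-96\right) \frac{24 + 1}{-21 + 3} = 4224 \frac{25}{-18} = 4224 \cdot 25 \left(- \frac{1}{18}\right) = 4224 \left(- \frac{25}{18}\right) = - \frac{17600}{3}$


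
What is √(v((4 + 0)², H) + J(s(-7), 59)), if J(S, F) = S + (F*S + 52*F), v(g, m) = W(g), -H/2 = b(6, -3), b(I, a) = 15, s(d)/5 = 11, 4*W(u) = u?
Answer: 6*√177 ≈ 79.825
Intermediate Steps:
W(u) = u/4
s(d) = 55 (s(d) = 5*11 = 55)
H = -30 (H = -2*15 = -30)
v(g, m) = g/4
J(S, F) = S + 52*F + F*S (J(S, F) = S + (52*F + F*S) = S + 52*F + F*S)
√(v((4 + 0)², H) + J(s(-7), 59)) = √((4 + 0)²/4 + (55 + 52*59 + 59*55)) = √((¼)*4² + (55 + 3068 + 3245)) = √((¼)*16 + 6368) = √(4 + 6368) = √6372 = 6*√177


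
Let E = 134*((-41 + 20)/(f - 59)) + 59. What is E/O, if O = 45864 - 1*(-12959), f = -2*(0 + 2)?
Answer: 311/176469 ≈ 0.0017623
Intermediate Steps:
f = -4 (f = -2*2 = -4)
O = 58823 (O = 45864 + 12959 = 58823)
E = 311/3 (E = 134*((-41 + 20)/(-4 - 59)) + 59 = 134*(-21/(-63)) + 59 = 134*(-21*(-1/63)) + 59 = 134*(⅓) + 59 = 134/3 + 59 = 311/3 ≈ 103.67)
E/O = (311/3)/58823 = (311/3)*(1/58823) = 311/176469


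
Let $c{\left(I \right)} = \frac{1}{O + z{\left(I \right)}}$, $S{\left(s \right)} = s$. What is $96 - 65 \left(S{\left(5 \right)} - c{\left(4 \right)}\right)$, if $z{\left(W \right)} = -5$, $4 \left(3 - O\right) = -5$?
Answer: $- \frac{947}{3} \approx -315.67$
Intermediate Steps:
$O = \frac{17}{4}$ ($O = 3 - - \frac{5}{4} = 3 + \frac{5}{4} = \frac{17}{4} \approx 4.25$)
$c{\left(I \right)} = - \frac{4}{3}$ ($c{\left(I \right)} = \frac{1}{\frac{17}{4} - 5} = \frac{1}{- \frac{3}{4}} = - \frac{4}{3}$)
$96 - 65 \left(S{\left(5 \right)} - c{\left(4 \right)}\right) = 96 - 65 \left(5 - - \frac{4}{3}\right) = 96 - 65 \left(5 + \frac{4}{3}\right) = 96 - \frac{1235}{3} = - \frac{947}{3}$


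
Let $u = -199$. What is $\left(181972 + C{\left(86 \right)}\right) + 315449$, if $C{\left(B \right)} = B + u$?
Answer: $497308$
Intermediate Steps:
$C{\left(B \right)} = -199 + B$ ($C{\left(B \right)} = B - 199 = -199 + B$)
$\left(181972 + C{\left(86 \right)}\right) + 315449 = \left(181972 + \left(-199 + 86\right)\right) + 315449 = \left(181972 - 113\right) + 315449 = 181859 + 315449 = 497308$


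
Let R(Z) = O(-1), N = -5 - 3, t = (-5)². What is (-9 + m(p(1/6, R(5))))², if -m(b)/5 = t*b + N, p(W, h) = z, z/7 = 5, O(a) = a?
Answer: 18870336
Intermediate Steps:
t = 25
N = -8
R(Z) = -1
z = 35 (z = 7*5 = 35)
p(W, h) = 35
m(b) = 40 - 125*b (m(b) = -5*(25*b - 8) = -5*(-8 + 25*b) = 40 - 125*b)
(-9 + m(p(1/6, R(5))))² = (-9 + (40 - 125*35))² = (-9 + (40 - 4375))² = (-9 - 4335)² = (-4344)² = 18870336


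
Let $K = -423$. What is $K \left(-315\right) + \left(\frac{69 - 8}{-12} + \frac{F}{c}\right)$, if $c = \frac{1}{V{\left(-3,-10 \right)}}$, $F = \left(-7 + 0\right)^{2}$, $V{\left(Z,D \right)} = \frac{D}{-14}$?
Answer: $\frac{1599299}{12} \approx 1.3328 \cdot 10^{5}$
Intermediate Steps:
$V{\left(Z,D \right)} = - \frac{D}{14}$ ($V{\left(Z,D \right)} = D \left(- \frac{1}{14}\right) = - \frac{D}{14}$)
$F = 49$ ($F = \left(-7\right)^{2} = 49$)
$c = \frac{7}{5}$ ($c = \frac{1}{\left(- \frac{1}{14}\right) \left(-10\right)} = \frac{1}{\frac{5}{7}} = \frac{7}{5} \approx 1.4$)
$K \left(-315\right) + \left(\frac{69 - 8}{-12} + \frac{F}{c}\right) = \left(-423\right) \left(-315\right) + \left(\frac{69 - 8}{-12} + \frac{49}{\frac{7}{5}}\right) = 133245 + \left(\left(69 - 8\right) \left(- \frac{1}{12}\right) + 49 \cdot \frac{5}{7}\right) = 133245 + \left(61 \left(- \frac{1}{12}\right) + 35\right) = 133245 + \left(- \frac{61}{12} + 35\right) = 133245 + \frac{359}{12} = \frac{1599299}{12}$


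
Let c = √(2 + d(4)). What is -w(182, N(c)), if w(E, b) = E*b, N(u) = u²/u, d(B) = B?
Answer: -182*√6 ≈ -445.81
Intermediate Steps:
c = √6 (c = √(2 + 4) = √6 ≈ 2.4495)
N(u) = u
-w(182, N(c)) = -182*√6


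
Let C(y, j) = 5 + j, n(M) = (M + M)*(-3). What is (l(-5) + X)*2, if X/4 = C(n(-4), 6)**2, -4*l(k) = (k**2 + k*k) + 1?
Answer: 1885/2 ≈ 942.50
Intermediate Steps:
l(k) = -1/4 - k**2/2 (l(k) = -((k**2 + k*k) + 1)/4 = -((k**2 + k**2) + 1)/4 = -(2*k**2 + 1)/4 = -(1 + 2*k**2)/4 = -1/4 - k**2/2)
n(M) = -6*M (n(M) = (2*M)*(-3) = -6*M)
X = 484 (X = 4*(5 + 6)**2 = 4*11**2 = 4*121 = 484)
(l(-5) + X)*2 = ((-1/4 - 1/2*(-5)**2) + 484)*2 = ((-1/4 - 1/2*25) + 484)*2 = ((-1/4 - 25/2) + 484)*2 = (-51/4 + 484)*2 = (1885/4)*2 = 1885/2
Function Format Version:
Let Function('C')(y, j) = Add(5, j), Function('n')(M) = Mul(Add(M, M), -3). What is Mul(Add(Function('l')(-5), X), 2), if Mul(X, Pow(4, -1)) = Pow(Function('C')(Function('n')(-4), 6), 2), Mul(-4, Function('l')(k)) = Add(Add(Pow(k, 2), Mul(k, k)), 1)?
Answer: Rational(1885, 2) ≈ 942.50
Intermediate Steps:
Function('l')(k) = Add(Rational(-1, 4), Mul(Rational(-1, 2), Pow(k, 2))) (Function('l')(k) = Mul(Rational(-1, 4), Add(Add(Pow(k, 2), Mul(k, k)), 1)) = Mul(Rational(-1, 4), Add(Add(Pow(k, 2), Pow(k, 2)), 1)) = Mul(Rational(-1, 4), Add(Mul(2, Pow(k, 2)), 1)) = Mul(Rational(-1, 4), Add(1, Mul(2, Pow(k, 2)))) = Add(Rational(-1, 4), Mul(Rational(-1, 2), Pow(k, 2))))
Function('n')(M) = Mul(-6, M) (Function('n')(M) = Mul(Mul(2, M), -3) = Mul(-6, M))
X = 484 (X = Mul(4, Pow(Add(5, 6), 2)) = Mul(4, Pow(11, 2)) = Mul(4, 121) = 484)
Mul(Add(Function('l')(-5), X), 2) = Mul(Add(Add(Rational(-1, 4), Mul(Rational(-1, 2), Pow(-5, 2))), 484), 2) = Mul(Add(Add(Rational(-1, 4), Mul(Rational(-1, 2), 25)), 484), 2) = Mul(Add(Add(Rational(-1, 4), Rational(-25, 2)), 484), 2) = Mul(Add(Rational(-51, 4), 484), 2) = Mul(Rational(1885, 4), 2) = Rational(1885, 2)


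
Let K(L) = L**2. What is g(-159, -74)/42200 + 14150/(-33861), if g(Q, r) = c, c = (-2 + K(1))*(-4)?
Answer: -149248639/357233550 ≈ -0.41779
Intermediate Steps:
c = 4 (c = (-2 + 1**2)*(-4) = (-2 + 1)*(-4) = -1*(-4) = 4)
g(Q, r) = 4
g(-159, -74)/42200 + 14150/(-33861) = 4/42200 + 14150/(-33861) = 4*(1/42200) + 14150*(-1/33861) = 1/10550 - 14150/33861 = -149248639/357233550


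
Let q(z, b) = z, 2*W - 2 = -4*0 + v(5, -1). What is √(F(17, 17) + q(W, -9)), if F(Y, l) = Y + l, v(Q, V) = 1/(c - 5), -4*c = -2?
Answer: √314/3 ≈ 5.9067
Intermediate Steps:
c = ½ (c = -¼*(-2) = ½ ≈ 0.50000)
v(Q, V) = -2/9 (v(Q, V) = 1/(½ - 5) = 1/(-9/2) = -2/9)
W = 8/9 (W = 1 + (-4*0 - 2/9)/2 = 1 + (0 - 2/9)/2 = 1 + (½)*(-2/9) = 1 - ⅑ = 8/9 ≈ 0.88889)
√(F(17, 17) + q(W, -9)) = √((17 + 17) + 8/9) = √(34 + 8/9) = √(314/9) = √314/3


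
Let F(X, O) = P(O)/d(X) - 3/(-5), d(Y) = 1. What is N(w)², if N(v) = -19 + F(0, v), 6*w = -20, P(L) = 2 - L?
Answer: 38416/225 ≈ 170.74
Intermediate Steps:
w = -10/3 (w = (⅙)*(-20) = -10/3 ≈ -3.3333)
F(X, O) = 13/5 - O (F(X, O) = (2 - O)/1 - 3/(-5) = (2 - O)*1 - 3*(-⅕) = (2 - O) + ⅗ = 13/5 - O)
N(v) = -82/5 - v (N(v) = -19 + (13/5 - v) = -82/5 - v)
N(w)² = (-82/5 - 1*(-10/3))² = (-82/5 + 10/3)² = (-196/15)² = 38416/225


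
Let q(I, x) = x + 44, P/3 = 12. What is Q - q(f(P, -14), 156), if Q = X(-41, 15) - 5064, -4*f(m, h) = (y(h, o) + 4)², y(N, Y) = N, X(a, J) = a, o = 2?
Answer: -5305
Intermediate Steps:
P = 36 (P = 3*12 = 36)
f(m, h) = -(4 + h)²/4 (f(m, h) = -(h + 4)²/4 = -(4 + h)²/4)
q(I, x) = 44 + x
Q = -5105 (Q = -41 - 5064 = -5105)
Q - q(f(P, -14), 156) = -5105 - (44 + 156) = -5105 - 1*200 = -5105 - 200 = -5305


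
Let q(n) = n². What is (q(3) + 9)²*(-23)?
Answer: -7452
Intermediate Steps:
(q(3) + 9)²*(-23) = (3² + 9)²*(-23) = (9 + 9)²*(-23) = 18²*(-23) = 324*(-23) = -7452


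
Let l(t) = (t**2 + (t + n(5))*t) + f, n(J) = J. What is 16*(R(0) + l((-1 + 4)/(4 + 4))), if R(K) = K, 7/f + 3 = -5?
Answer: 41/2 ≈ 20.500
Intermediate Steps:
f = -7/8 (f = 7/(-3 - 5) = 7/(-8) = 7*(-1/8) = -7/8 ≈ -0.87500)
l(t) = -7/8 + t**2 + t*(5 + t) (l(t) = (t**2 + (t + 5)*t) - 7/8 = (t**2 + (5 + t)*t) - 7/8 = (t**2 + t*(5 + t)) - 7/8 = -7/8 + t**2 + t*(5 + t))
16*(R(0) + l((-1 + 4)/(4 + 4))) = 16*(0 + (-7/8 + 2*((-1 + 4)/(4 + 4))**2 + 5*((-1 + 4)/(4 + 4)))) = 16*(0 + (-7/8 + 2*(3/8)**2 + 5*(3/8))) = 16*(0 + (-7/8 + 2*(9/64) + 15/8)) = 16*(0 + (-7/8 + 9/32 + 15/8)) = 16*(0 + 41/32) = 16*(41/32) = 41/2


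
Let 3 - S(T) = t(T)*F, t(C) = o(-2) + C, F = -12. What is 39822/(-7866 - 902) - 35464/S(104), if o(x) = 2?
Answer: -180860701/5589600 ≈ -32.357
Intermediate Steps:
t(C) = 2 + C
S(T) = 27 + 12*T (S(T) = 3 - (2 + T)*(-12) = 3 - (-24 - 12*T) = 3 + (24 + 12*T) = 27 + 12*T)
39822/(-7866 - 902) - 35464/S(104) = 39822/(-7866 - 902) - 35464/(27 + 12*104) = 39822/(-8768) - 35464/(27 + 1248) = 39822*(-1/8768) - 35464/1275 = -19911/4384 - 35464*1/1275 = -19911/4384 - 35464/1275 = -180860701/5589600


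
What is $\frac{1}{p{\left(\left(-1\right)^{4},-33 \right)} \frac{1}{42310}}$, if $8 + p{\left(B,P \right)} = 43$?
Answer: $\frac{8462}{7} \approx 1208.9$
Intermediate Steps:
$p{\left(B,P \right)} = 35$ ($p{\left(B,P \right)} = -8 + 43 = 35$)
$\frac{1}{p{\left(\left(-1\right)^{4},-33 \right)} \frac{1}{42310}} = \frac{1}{35 \cdot \frac{1}{42310}} = \frac{1}{\frac{7}{8462}} = \frac{8462}{7}$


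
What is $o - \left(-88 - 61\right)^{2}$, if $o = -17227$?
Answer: $-39428$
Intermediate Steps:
$o - \left(-88 - 61\right)^{2} = -17227 - \left(-88 - 61\right)^{2} = -17227 - \left(-149\right)^{2} = -17227 - 22201 = -39428$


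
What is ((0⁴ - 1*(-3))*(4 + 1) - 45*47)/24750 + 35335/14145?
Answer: 125161/51865 ≈ 2.4132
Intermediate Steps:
((0⁴ - 1*(-3))*(4 + 1) - 45*47)/24750 + 35335/14145 = ((0 + 3)*5 - 2115)*(1/24750) + 35335*(1/14145) = (3*5 - 2115)*(1/24750) + 7067/2829 = (15 - 2115)*(1/24750) + 7067/2829 = -2100*1/24750 + 7067/2829 = -14/165 + 7067/2829 = 125161/51865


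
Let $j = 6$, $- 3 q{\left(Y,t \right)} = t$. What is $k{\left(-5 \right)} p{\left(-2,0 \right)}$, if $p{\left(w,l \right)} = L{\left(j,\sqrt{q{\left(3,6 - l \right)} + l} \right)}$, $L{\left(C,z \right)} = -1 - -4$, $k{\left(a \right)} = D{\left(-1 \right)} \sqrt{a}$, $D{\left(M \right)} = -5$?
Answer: $- 15 i \sqrt{5} \approx - 33.541 i$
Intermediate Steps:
$q{\left(Y,t \right)} = - \frac{t}{3}$
$k{\left(a \right)} = - 5 \sqrt{a}$
$L{\left(C,z \right)} = 3$ ($L{\left(C,z \right)} = -1 + 4 = 3$)
$p{\left(w,l \right)} = 3$
$k{\left(-5 \right)} p{\left(-2,0 \right)} = - 5 \sqrt{-5} \cdot 3 = - 5 i \sqrt{5} \cdot 3 = - 15 i \sqrt{5}$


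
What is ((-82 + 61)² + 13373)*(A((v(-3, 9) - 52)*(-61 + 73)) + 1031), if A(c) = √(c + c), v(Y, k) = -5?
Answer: 14242234 + 82884*I*√38 ≈ 1.4242e+7 + 5.1093e+5*I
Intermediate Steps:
A(c) = √2*√c (A(c) = √(2*c) = √2*√c)
((-82 + 61)² + 13373)*(A((v(-3, 9) - 52)*(-61 + 73)) + 1031) = ((-82 + 61)² + 13373)*(√2*√((-5 - 52)*(-61 + 73)) + 1031) = ((-21)² + 13373)*(√2*√(-57*12) + 1031) = (441 + 13373)*(√2*√(-684) + 1031) = 13814*(√2*(6*I*√19) + 1031) = 13814*(6*I*√38 + 1031) = 13814*(1031 + 6*I*√38) = 14242234 + 82884*I*√38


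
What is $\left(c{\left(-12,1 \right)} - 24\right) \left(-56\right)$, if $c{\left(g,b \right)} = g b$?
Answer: $2016$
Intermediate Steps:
$c{\left(g,b \right)} = b g$
$\left(c{\left(-12,1 \right)} - 24\right) \left(-56\right) = \left(1 \left(-12\right) - 24\right) \left(-56\right) = \left(-12 - 24\right) \left(-56\right) = \left(-36\right) \left(-56\right) = 2016$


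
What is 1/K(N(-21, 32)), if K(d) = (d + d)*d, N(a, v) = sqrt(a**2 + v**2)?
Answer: 1/2930 ≈ 0.00034130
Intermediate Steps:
K(d) = 2*d**2 (K(d) = (2*d)*d = 2*d**2)
1/K(N(-21, 32)) = 1/(2*(sqrt((-21)**2 + 32**2))**2) = 1/(2*(sqrt(441 + 1024))**2) = 1/(2*(sqrt(1465))**2) = 1/(2*1465) = 1/2930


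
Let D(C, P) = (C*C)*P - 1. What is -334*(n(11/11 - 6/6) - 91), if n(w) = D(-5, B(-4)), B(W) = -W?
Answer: -2672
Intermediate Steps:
D(C, P) = -1 + P*C² (D(C, P) = C²*P - 1 = P*C² - 1 = -1 + P*C²)
n(w) = 99 (n(w) = -1 - 1*(-4)*(-5)² = -1 + 4*25 = -1 + 100 = 99)
-334*(n(11/11 - 6/6) - 91) = -334*(99 - 91) = -334*8 = -2672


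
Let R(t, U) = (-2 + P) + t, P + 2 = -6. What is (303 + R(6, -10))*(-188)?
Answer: -56212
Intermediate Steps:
P = -8 (P = -2 - 6 = -8)
R(t, U) = -10 + t (R(t, U) = (-2 - 8) + t = -10 + t)
(303 + R(6, -10))*(-188) = (303 + (-10 + 6))*(-188) = (303 - 4)*(-188) = 299*(-188) = -56212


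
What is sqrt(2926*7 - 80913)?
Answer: I*sqrt(60431) ≈ 245.83*I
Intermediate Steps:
sqrt(2926*7 - 80913) = sqrt(20482 - 80913) = sqrt(-60431) = I*sqrt(60431)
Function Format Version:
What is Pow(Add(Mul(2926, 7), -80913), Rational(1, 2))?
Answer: Mul(I, Pow(60431, Rational(1, 2))) ≈ Mul(245.83, I)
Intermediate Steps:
Pow(Add(Mul(2926, 7), -80913), Rational(1, 2)) = Pow(Add(20482, -80913), Rational(1, 2)) = Pow(-60431, Rational(1, 2)) = Mul(I, Pow(60431, Rational(1, 2)))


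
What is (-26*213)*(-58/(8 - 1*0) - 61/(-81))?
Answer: 1942915/54 ≈ 35980.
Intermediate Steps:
(-26*213)*(-58/(8 - 1*0) - 61/(-81)) = -5538*(-58/(8 + 0) - 61*(-1/81)) = -5538*(-58/8 + 61/81) = -5538*(-58*⅛ + 61/81) = -5538*(-29/4 + 61/81) = -5538*(-2105/324) = 1942915/54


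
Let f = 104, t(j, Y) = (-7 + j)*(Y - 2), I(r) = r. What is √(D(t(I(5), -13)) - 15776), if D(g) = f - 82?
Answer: I*√15754 ≈ 125.51*I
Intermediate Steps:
t(j, Y) = (-7 + j)*(-2 + Y)
D(g) = 22 (D(g) = 104 - 82 = 22)
√(D(t(I(5), -13)) - 15776) = √(22 - 15776) = √(-15754) = I*√15754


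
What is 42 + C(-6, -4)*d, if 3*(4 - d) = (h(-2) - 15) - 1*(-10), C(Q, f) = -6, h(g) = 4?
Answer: 16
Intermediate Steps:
d = 13/3 (d = 4 - ((4 - 15) - 1*(-10))/3 = 4 - (-11 + 10)/3 = 4 - 1/3*(-1) = 4 + 1/3 = 13/3 ≈ 4.3333)
42 + C(-6, -4)*d = 42 - 6*13/3 = 42 - 26 = 16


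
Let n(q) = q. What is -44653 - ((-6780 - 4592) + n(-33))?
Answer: -33248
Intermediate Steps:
-44653 - ((-6780 - 4592) + n(-33)) = -44653 - ((-6780 - 4592) - 33) = -44653 - (-11372 - 33) = -44653 - 1*(-11405) = -44653 + 11405 = -33248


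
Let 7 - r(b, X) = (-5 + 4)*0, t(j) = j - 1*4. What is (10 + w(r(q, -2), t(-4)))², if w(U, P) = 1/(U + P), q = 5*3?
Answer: 81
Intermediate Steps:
t(j) = -4 + j (t(j) = j - 4 = -4 + j)
q = 15
r(b, X) = 7 (r(b, X) = 7 - (-5 + 4)*0 = 7 - (-1)*0 = 7 - 1*0 = 7 + 0 = 7)
w(U, P) = 1/(P + U)
(10 + w(r(q, -2), t(-4)))² = (10 + 1/((-4 - 4) + 7))² = (10 + 1/(-8 + 7))² = (10 + 1/(-1))² = (10 - 1)² = 9² = 81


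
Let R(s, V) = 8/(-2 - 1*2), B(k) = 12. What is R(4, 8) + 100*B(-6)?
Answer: 1198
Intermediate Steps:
R(s, V) = -2 (R(s, V) = 8/(-2 - 2) = 8/(-4) = 8*(-¼) = -2)
R(4, 8) + 100*B(-6) = -2 + 100*12 = -2 + 1200 = 1198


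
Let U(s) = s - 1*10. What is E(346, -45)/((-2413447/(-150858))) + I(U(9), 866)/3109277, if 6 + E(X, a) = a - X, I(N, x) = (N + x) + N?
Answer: -186214460719194/7504075247819 ≈ -24.815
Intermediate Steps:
U(s) = -10 + s (U(s) = s - 10 = -10 + s)
I(N, x) = x + 2*N
E(X, a) = -6 + a - X (E(X, a) = -6 + (a - X) = -6 + a - X)
E(346, -45)/((-2413447/(-150858))) + I(U(9), 866)/3109277 = (-6 - 45 - 1*346)/((-2413447/(-150858))) + (866 + 2*(-10 + 9))/3109277 = (-6 - 45 - 346)/((-2413447*(-1/150858))) + (866 + 2*(-1))*(1/3109277) = -397/2413447/150858 + (866 - 2)*(1/3109277) = -397*150858/2413447 + 864*(1/3109277) = -59890626/2413447 + 864/3109277 = -186214460719194/7504075247819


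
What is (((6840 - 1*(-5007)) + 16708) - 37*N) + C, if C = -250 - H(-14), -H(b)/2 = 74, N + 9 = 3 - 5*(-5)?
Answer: 27750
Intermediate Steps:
N = 19 (N = -9 + (3 - 5*(-5)) = -9 + (3 + 25) = -9 + 28 = 19)
H(b) = -148 (H(b) = -2*74 = -148)
C = -102 (C = -250 - 1*(-148) = -250 + 148 = -102)
(((6840 - 1*(-5007)) + 16708) - 37*N) + C = (((6840 - 1*(-5007)) + 16708) - 37*19) - 102 = (((6840 + 5007) + 16708) - 703) - 102 = ((11847 + 16708) - 703) - 102 = (28555 - 703) - 102 = 27852 - 102 = 27750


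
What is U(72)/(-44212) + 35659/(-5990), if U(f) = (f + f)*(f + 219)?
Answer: -456890167/66207470 ≈ -6.9009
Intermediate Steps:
U(f) = 2*f*(219 + f) (U(f) = (2*f)*(219 + f) = 2*f*(219 + f))
U(72)/(-44212) + 35659/(-5990) = (2*72*(219 + 72))/(-44212) + 35659/(-5990) = (2*72*291)*(-1/44212) + 35659*(-1/5990) = 41904*(-1/44212) - 35659/5990 = -10476/11053 - 35659/5990 = -456890167/66207470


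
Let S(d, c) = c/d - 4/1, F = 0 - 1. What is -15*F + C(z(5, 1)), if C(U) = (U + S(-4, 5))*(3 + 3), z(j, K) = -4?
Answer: -81/2 ≈ -40.500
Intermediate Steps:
F = -1
S(d, c) = -4 + c/d (S(d, c) = c/d - 4*1 = c/d - 4 = -4 + c/d)
C(U) = -63/2 + 6*U (C(U) = (U + (-4 + 5/(-4)))*(3 + 3) = (U + (-4 + 5*(-¼)))*6 = (U + (-4 - 5/4))*6 = (U - 21/4)*6 = (-21/4 + U)*6 = -63/2 + 6*U)
-15*F + C(z(5, 1)) = -15*(-1) + (-63/2 + 6*(-4)) = 15 + (-63/2 - 24) = 15 - 111/2 = -81/2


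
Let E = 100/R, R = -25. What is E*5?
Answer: -20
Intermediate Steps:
E = -4 (E = 100/(-25) = 100*(-1/25) = -4)
E*5 = -4*5 = -20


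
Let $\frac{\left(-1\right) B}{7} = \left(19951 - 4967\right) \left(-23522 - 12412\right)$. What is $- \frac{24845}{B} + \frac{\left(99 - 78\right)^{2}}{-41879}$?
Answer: $- \frac{1663189501627}{157843851971568} \approx -0.010537$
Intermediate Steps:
$B = 3769045392$ ($B = - 7 \left(19951 - 4967\right) \left(-23522 - 12412\right) = - 7 \cdot 14984 \left(-35934\right) = \left(-7\right) \left(-538435056\right) = 3769045392$)
$- \frac{24845}{B} + \frac{\left(99 - 78\right)^{2}}{-41879} = - \frac{24845}{3769045392} + \frac{\left(99 - 78\right)^{2}}{-41879} = \left(-24845\right) \frac{1}{3769045392} + 21^{2} \left(- \frac{1}{41879}\right) = - \frac{24845}{3769045392} + 441 \left(- \frac{1}{41879}\right) = - \frac{24845}{3769045392} - \frac{441}{41879} = - \frac{1663189501627}{157843851971568}$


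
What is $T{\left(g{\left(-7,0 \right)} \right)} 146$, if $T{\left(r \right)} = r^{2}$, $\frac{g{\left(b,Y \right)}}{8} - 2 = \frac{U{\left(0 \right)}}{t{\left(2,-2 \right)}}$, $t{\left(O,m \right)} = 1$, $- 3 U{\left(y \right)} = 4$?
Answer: $\frac{37376}{9} \approx 4152.9$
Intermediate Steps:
$U{\left(y \right)} = - \frac{4}{3}$ ($U{\left(y \right)} = \left(- \frac{1}{3}\right) 4 = - \frac{4}{3}$)
$g{\left(b,Y \right)} = \frac{16}{3}$ ($g{\left(b,Y \right)} = 16 + 8 \left(- \frac{4}{3 \cdot 1}\right) = 16 + 8 \left(\left(- \frac{4}{3}\right) 1\right) = 16 + 8 \left(- \frac{4}{3}\right) = 16 - \frac{32}{3} = \frac{16}{3}$)
$T{\left(g{\left(-7,0 \right)} \right)} 146 = \left(\frac{16}{3}\right)^{2} \cdot 146 = \frac{256}{9} \cdot 146 = \frac{37376}{9}$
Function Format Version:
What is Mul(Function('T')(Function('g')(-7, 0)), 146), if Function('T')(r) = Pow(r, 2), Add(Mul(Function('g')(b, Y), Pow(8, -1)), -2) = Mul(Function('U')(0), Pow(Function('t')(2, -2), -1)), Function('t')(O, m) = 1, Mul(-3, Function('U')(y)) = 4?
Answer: Rational(37376, 9) ≈ 4152.9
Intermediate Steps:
Function('U')(y) = Rational(-4, 3) (Function('U')(y) = Mul(Rational(-1, 3), 4) = Rational(-4, 3))
Function('g')(b, Y) = Rational(16, 3) (Function('g')(b, Y) = Add(16, Mul(8, Mul(Rational(-4, 3), Pow(1, -1)))) = Add(16, Mul(8, Mul(Rational(-4, 3), 1))) = Add(16, Mul(8, Rational(-4, 3))) = Add(16, Rational(-32, 3)) = Rational(16, 3))
Mul(Function('T')(Function('g')(-7, 0)), 146) = Mul(Pow(Rational(16, 3), 2), 146) = Mul(Rational(256, 9), 146) = Rational(37376, 9)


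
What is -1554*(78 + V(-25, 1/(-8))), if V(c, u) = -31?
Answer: -73038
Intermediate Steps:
-1554*(78 + V(-25, 1/(-8))) = -1554*(78 - 31) = -1554*47 = -73038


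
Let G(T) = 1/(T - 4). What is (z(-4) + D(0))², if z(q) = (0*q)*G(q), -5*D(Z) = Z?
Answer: 0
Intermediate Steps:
G(T) = 1/(-4 + T)
D(Z) = -Z/5
z(q) = 0 (z(q) = (0*q)/(-4 + q) = 0/(-4 + q) = 0)
(z(-4) + D(0))² = (0 - ⅕*0)² = (0 + 0)² = 0² = 0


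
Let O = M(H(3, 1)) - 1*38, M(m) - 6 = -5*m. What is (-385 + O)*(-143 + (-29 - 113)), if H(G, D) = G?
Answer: 123120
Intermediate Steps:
M(m) = 6 - 5*m
O = -47 (O = (6 - 5*3) - 1*38 = (6 - 15) - 38 = -9 - 38 = -47)
(-385 + O)*(-143 + (-29 - 113)) = (-385 - 47)*(-143 + (-29 - 113)) = -432*(-143 - 142) = -432*(-285) = 123120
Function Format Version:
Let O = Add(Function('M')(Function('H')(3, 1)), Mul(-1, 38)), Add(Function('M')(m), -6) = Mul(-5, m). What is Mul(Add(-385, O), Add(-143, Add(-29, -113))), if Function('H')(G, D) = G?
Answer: 123120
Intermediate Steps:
Function('M')(m) = Add(6, Mul(-5, m))
O = -47 (O = Add(Add(6, Mul(-5, 3)), Mul(-1, 38)) = Add(Add(6, -15), -38) = Add(-9, -38) = -47)
Mul(Add(-385, O), Add(-143, Add(-29, -113))) = Mul(Add(-385, -47), Add(-143, Add(-29, -113))) = Mul(-432, Add(-143, -142)) = Mul(-432, -285) = 123120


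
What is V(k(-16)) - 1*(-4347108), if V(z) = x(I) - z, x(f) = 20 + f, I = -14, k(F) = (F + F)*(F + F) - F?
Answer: 4346074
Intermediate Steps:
k(F) = -F + 4*F**2 (k(F) = (2*F)*(2*F) - F = 4*F**2 - F = -F + 4*F**2)
V(z) = 6 - z (V(z) = (20 - 14) - z = 6 - z)
V(k(-16)) - 1*(-4347108) = (6 - (-16)*(-1 + 4*(-16))) - 1*(-4347108) = (6 - (-16)*(-1 - 64)) + 4347108 = (6 - (-16)*(-65)) + 4347108 = (6 - 1*1040) + 4347108 = (6 - 1040) + 4347108 = -1034 + 4347108 = 4346074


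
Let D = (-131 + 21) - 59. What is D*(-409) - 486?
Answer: 68635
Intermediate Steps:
D = -169 (D = -110 - 59 = -169)
D*(-409) - 486 = -169*(-409) - 486 = 69121 - 486 = 68635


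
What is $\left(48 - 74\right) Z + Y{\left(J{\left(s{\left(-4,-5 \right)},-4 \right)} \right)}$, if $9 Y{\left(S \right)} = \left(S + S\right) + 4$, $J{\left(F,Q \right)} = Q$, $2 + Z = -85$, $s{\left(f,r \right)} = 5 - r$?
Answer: $\frac{20354}{9} \approx 2261.6$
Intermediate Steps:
$Z = -87$ ($Z = -2 - 85 = -87$)
$Y{\left(S \right)} = \frac{4}{9} + \frac{2 S}{9}$ ($Y{\left(S \right)} = \frac{\left(S + S\right) + 4}{9} = \frac{2 S + 4}{9} = \frac{4 + 2 S}{9} = \frac{4}{9} + \frac{2 S}{9}$)
$\left(48 - 74\right) Z + Y{\left(J{\left(s{\left(-4,-5 \right)},-4 \right)} \right)} = \left(48 - 74\right) \left(-87\right) + \left(\frac{4}{9} + \frac{2}{9} \left(-4\right)\right) = \left(-26\right) \left(-87\right) + \left(\frac{4}{9} - \frac{8}{9}\right) = 2262 - \frac{4}{9} = \frac{20354}{9}$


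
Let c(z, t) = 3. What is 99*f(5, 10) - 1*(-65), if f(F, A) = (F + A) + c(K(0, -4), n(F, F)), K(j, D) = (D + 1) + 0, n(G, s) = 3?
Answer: 1847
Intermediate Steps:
K(j, D) = 1 + D (K(j, D) = (1 + D) + 0 = 1 + D)
f(F, A) = 3 + A + F (f(F, A) = (F + A) + 3 = (A + F) + 3 = 3 + A + F)
99*f(5, 10) - 1*(-65) = 99*(3 + 10 + 5) - 1*(-65) = 99*18 + 65 = 1782 + 65 = 1847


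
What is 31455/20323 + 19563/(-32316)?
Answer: 206306977/218919356 ≈ 0.94239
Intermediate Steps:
31455/20323 + 19563/(-32316) = 31455*(1/20323) + 19563*(-1/32316) = 31455/20323 - 6521/10772 = 206306977/218919356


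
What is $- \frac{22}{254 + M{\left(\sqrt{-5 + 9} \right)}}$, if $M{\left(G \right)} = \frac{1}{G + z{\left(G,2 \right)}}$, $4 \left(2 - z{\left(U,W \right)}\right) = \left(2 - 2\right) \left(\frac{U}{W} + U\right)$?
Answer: $- \frac{88}{1017} \approx -0.086529$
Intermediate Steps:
$z{\left(U,W \right)} = 2$ ($z{\left(U,W \right)} = 2 - \frac{\left(2 - 2\right) \left(\frac{U}{W} + U\right)}{4} = 2 - \frac{0 \left(U + \frac{U}{W}\right)}{4} = 2 - 0 = 2 + 0 = 2$)
$M{\left(G \right)} = \frac{1}{2 + G}$ ($M{\left(G \right)} = \frac{1}{G + 2} = \frac{1}{2 + G}$)
$- \frac{22}{254 + M{\left(\sqrt{-5 + 9} \right)}} = - \frac{22}{254 + \frac{1}{2 + \sqrt{-5 + 9}}} = - \frac{22}{254 + \frac{1}{2 + \sqrt{4}}} = - \frac{22}{254 + \frac{1}{2 + 2}} = - \frac{22}{254 + \frac{1}{4}} = - \frac{22}{\frac{1017}{4}} = \left(-22\right) \frac{4}{1017} = - \frac{88}{1017}$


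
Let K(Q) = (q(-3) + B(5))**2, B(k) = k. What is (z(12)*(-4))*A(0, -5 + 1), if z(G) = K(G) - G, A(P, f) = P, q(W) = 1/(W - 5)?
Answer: 0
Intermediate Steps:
q(W) = 1/(-5 + W)
K(Q) = 1521/64 (K(Q) = (1/(-5 - 3) + 5)**2 = (1/(-8) + 5)**2 = (-1/8 + 5)**2 = (39/8)**2 = 1521/64)
z(G) = 1521/64 - G
(z(12)*(-4))*A(0, -5 + 1) = ((1521/64 - 1*12)*(-4))*0 = ((1521/64 - 12)*(-4))*0 = ((753/64)*(-4))*0 = -753/16*0 = 0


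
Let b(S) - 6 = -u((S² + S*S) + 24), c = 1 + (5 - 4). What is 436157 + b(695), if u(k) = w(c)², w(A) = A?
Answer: 436159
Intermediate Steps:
c = 2 (c = 1 + 1 = 2)
u(k) = 4 (u(k) = 2² = 4)
b(S) = 2 (b(S) = 6 - 1*4 = 6 - 4 = 2)
436157 + b(695) = 436157 + 2 = 436159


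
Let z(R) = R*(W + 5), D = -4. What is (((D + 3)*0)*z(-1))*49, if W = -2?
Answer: 0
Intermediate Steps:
z(R) = 3*R (z(R) = R*(-2 + 5) = R*3 = 3*R)
(((D + 3)*0)*z(-1))*49 = (((-4 + 3)*0)*(3*(-1)))*49 = (-1*0*(-3))*49 = (0*(-3))*49 = 0*49 = 0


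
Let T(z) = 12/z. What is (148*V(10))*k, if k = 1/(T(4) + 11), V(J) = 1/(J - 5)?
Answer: 74/35 ≈ 2.1143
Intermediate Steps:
V(J) = 1/(-5 + J)
k = 1/14 (k = 1/(12/4 + 11) = 1/(12*(¼) + 11) = 1/(3 + 11) = 1/14 ≈ 0.071429)
(148*V(10))*k = (148/(-5 + 10))*(1/14) = (148/5)*(1/14) = 74/35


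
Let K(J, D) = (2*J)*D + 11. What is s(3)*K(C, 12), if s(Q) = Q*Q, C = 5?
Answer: 1179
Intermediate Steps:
s(Q) = Q²
K(J, D) = 11 + 2*D*J (K(J, D) = 2*D*J + 11 = 11 + 2*D*J)
s(3)*K(C, 12) = 3²*(11 + 2*12*5) = 9*(11 + 120) = 9*131 = 1179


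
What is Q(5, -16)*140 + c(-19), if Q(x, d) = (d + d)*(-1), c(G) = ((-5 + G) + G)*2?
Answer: 4394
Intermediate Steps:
c(G) = -10 + 4*G (c(G) = (-5 + 2*G)*2 = -10 + 4*G)
Q(x, d) = -2*d (Q(x, d) = (2*d)*(-1) = -2*d)
Q(5, -16)*140 + c(-19) = -2*(-16)*140 + (-10 + 4*(-19)) = 32*140 + (-10 - 76) = 4480 - 86 = 4394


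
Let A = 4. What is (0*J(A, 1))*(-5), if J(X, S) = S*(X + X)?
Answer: 0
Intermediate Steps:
J(X, S) = 2*S*X (J(X, S) = S*(2*X) = 2*S*X)
(0*J(A, 1))*(-5) = (0*(2*1*4))*(-5) = (0*8)*(-5) = 0*(-5) = 0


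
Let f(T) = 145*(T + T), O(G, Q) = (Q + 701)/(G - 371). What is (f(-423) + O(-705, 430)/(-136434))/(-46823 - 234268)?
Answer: 6002774015383/13754999191848 ≈ 0.43641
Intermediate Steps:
O(G, Q) = (701 + Q)/(-371 + G)
f(T) = 290*T (f(T) = 145*(2*T) = 290*T)
(f(-423) + O(-705, 430)/(-136434))/(-46823 - 234268) = (290*(-423) + ((701 + 430)/(-371 - 705))/(-136434))/(-46823 - 234268) = (-122670 + (1131/(-1076))*(-1/136434))/(-281091) = (-122670 - 1/1076*1131*(-1/136434))*(-1/281091) = (-122670 - 1131/1076*(-1/136434))*(-1/281091) = (-122670 + 377/48934328)*(-1/281091) = -6002774015383/48934328*(-1/281091) = 6002774015383/13754999191848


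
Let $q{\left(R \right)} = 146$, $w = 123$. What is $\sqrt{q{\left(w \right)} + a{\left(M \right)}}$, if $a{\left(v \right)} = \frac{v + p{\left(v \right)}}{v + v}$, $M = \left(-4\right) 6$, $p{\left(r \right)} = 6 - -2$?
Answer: $\frac{\sqrt{1317}}{3} \approx 12.097$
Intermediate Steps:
$p{\left(r \right)} = 8$ ($p{\left(r \right)} = 6 + 2 = 8$)
$M = -24$
$a{\left(v \right)} = \frac{8 + v}{2 v}$ ($a{\left(v \right)} = \frac{v + 8}{v + v} = \frac{8 + v}{2 v}$)
$\sqrt{q{\left(w \right)} + a{\left(M \right)}} = \sqrt{146 + \frac{8 - 24}{2 \left(-24\right)}} = \sqrt{146 + \frac{1}{2} \left(- \frac{1}{24}\right) \left(-16\right)} = \sqrt{146 + \frac{1}{3}} = \sqrt{\frac{439}{3}} = \frac{\sqrt{1317}}{3}$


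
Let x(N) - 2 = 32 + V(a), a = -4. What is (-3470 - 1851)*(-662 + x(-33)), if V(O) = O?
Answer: 3362872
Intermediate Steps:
x(N) = 30 (x(N) = 2 + (32 - 4) = 2 + 28 = 30)
(-3470 - 1851)*(-662 + x(-33)) = (-3470 - 1851)*(-662 + 30) = -5321*(-632) = 3362872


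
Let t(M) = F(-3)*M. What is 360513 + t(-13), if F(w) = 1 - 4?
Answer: 360552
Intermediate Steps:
F(w) = -3
t(M) = -3*M
360513 + t(-13) = 360513 - 3*(-13) = 360513 + 39 = 360552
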